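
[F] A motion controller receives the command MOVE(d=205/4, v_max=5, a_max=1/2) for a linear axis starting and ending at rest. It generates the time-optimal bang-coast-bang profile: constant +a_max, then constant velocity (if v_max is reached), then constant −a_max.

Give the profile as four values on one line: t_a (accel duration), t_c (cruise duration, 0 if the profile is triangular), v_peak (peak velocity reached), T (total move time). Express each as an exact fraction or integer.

t_a=10 t_c=1/4 v_peak=5 T=81/4

v_max²/a_max = 5²/(1/2) = 50
205/4 ≥ 50 so v_max reached
t_a = 5/(1/2) = 10; v_peak = 5
d_cruise = 205/4 − 50 = 5/4; t_c = (5/4)/5 = 1/4
T = 2·10 + 1/4 = 81/4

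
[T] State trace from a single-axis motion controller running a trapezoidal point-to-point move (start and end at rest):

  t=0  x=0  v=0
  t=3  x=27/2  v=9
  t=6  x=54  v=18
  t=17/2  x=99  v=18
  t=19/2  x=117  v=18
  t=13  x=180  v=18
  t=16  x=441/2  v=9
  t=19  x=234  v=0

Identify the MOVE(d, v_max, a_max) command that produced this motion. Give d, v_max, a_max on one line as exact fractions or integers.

final state: t=19, x=234, v=0 → d = 234
a_max = (9−0)/(3−0) = 3
max v = 18 over t∈[6,13] → v_max = 18
check: 18·(6+7) = 234 ✓

d=234 v_max=18 a_max=3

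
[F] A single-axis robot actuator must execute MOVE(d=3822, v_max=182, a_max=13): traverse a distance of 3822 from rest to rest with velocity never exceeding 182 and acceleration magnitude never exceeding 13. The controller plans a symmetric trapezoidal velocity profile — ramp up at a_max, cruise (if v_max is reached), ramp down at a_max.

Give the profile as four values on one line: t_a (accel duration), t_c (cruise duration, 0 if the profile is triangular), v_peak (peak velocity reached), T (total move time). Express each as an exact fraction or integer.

v_max²/a_max = 182²/13 = 2548
3822 ≥ 2548 ⇒ cruise phase
t_a = 182/13 = 14; v_peak = 182
d_cruise = 3822 − 2548 = 1274; t_c = 1274/182 = 7
T = 2·14 + 7 = 35

t_a=14 t_c=7 v_peak=182 T=35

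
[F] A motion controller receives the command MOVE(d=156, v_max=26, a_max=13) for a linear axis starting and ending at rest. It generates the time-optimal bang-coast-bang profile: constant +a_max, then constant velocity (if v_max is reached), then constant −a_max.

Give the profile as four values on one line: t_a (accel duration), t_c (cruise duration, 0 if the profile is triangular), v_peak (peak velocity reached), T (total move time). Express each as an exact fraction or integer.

(v_max)²/a_max = 26²/13 = 52
156 ≥ 52 so v_max reached
t_a = 26/13 = 2; v_peak = 26
d_cruise = 156 − 52 = 104; t_c = 104/26 = 4
T = 2·2 + 4 = 8

t_a=2 t_c=4 v_peak=26 T=8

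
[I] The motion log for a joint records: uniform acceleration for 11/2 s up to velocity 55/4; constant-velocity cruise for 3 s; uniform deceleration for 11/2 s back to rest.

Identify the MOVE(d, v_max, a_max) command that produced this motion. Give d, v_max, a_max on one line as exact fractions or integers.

d=935/8 v_max=55/4 a_max=5/2

a_max = (55/4)/(11/2) = 5/2
d_a = ½·55/4·11/2 = 605/16; d_c = 55/4·3 = 165/4
d = 2·605/16 + 165/4 = 935/8
t_c = 3 > 0 so v_max = 55/4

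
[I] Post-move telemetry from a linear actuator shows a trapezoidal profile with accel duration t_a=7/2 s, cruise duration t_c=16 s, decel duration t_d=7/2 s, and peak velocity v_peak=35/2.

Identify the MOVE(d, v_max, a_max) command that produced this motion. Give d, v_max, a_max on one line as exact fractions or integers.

d=1365/4 v_max=35/2 a_max=5

a_max = (35/2)/(7/2) = 5
d_a = ½·35/2·7/2 = 245/8; d_c = 35/2·16 = 280
d = 2·245/8 + 280 = 1365/4
t_c = 16 > 0 so v_max = 35/2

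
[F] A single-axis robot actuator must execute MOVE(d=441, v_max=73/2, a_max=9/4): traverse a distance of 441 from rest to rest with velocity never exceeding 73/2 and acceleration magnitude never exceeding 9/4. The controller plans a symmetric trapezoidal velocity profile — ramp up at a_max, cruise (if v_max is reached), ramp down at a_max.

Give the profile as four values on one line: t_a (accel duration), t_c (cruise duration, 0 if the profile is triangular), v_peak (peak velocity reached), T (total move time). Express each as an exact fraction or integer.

t_a=14 t_c=0 v_peak=63/2 T=28

v_max²/a_max = (73/2)²/(9/4) = 5329/9
441 < 5329/9 ⇒ no cruise
v_peak = √(441·9/4) = √(3969/4) = 63/2
t_a = (63/2)/(9/4) = 14; t_c = 0
T = 2·14 = 28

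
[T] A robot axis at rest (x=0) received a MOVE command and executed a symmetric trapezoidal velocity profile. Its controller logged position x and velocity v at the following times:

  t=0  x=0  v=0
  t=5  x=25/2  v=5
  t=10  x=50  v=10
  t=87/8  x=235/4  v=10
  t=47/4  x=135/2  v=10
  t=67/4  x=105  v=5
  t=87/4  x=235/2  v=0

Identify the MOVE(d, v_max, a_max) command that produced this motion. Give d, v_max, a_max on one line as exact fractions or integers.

d=235/2 v_max=10 a_max=1

final state: t=87/4, x=235/2, v=0 → d = 235/2
a_max = (5−0)/(5−0) = 1
max v = 10 over t∈[10,47/4] → v_max = 10
check: 10·(10+7/4) = 235/2 ✓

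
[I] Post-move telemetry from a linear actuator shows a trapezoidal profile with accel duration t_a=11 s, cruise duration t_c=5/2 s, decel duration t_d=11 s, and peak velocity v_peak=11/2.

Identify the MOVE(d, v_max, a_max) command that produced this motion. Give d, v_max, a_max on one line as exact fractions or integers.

d=297/4 v_max=11/2 a_max=1/2

a_max = (11/2)/11 = 1/2
d_a = ½·11/2·11 = 121/4; d_c = 11/2·5/2 = 55/4
d = 2·121/4 + 55/4 = 297/4
t_c = 5/2 > 0 so v_max = 11/2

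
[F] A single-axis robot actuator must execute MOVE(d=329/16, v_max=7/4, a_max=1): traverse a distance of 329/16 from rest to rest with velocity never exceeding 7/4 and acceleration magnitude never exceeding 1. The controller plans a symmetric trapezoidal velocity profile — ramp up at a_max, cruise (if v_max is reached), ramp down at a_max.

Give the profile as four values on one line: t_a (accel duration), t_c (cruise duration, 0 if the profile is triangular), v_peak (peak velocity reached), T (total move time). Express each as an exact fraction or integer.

(v_max)²/a_max = (7/4)²/1 = 49/16
329/16 ≥ 49/16 ⇒ cruise phase
t_a = (7/4)/1 = 7/4; v_peak = 7/4
d_cruise = 329/16 − 49/16 = 35/2; t_c = (35/2)/(7/4) = 10
T = 2·7/4 + 10 = 27/2

t_a=7/4 t_c=10 v_peak=7/4 T=27/2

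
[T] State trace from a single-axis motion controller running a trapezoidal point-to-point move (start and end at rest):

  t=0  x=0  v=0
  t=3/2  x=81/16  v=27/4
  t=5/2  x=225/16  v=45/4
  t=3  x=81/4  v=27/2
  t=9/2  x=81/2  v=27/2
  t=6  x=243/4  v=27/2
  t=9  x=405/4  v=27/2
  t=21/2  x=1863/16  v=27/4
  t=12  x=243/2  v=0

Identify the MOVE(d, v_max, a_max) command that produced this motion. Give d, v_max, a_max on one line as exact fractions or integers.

d=243/2 v_max=27/2 a_max=9/2

final state: t=12, x=243/2, v=0 → d = 243/2
a_max = (27/4−0)/(3/2−0) = 9/2
max v = 27/2 over t∈[3,9] → v_max = 27/2
check: 27/2·(3+6) = 243/2 ✓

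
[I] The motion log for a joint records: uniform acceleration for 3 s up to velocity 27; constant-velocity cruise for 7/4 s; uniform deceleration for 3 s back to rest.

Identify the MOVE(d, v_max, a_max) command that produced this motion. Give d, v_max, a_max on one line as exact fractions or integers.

d=513/4 v_max=27 a_max=9

a_max = 27/3 = 9
d_a = ½·27·3 = 81/2; d_c = 27·7/4 = 189/4
d = 2·81/2 + 189/4 = 513/4
t_c = 7/4 > 0 so v_max = 27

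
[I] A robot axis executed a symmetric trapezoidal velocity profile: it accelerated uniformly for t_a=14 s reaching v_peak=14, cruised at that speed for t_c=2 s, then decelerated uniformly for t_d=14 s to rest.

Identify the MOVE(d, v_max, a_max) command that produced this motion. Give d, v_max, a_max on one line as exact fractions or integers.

d=224 v_max=14 a_max=1

a_max = 14/14 = 1
d_a = ½·14·14 = 98; d_c = 14·2 = 28
d = 2·98 + 28 = 224
t_c = 2 > 0 ⇒ limit active, v_max = 14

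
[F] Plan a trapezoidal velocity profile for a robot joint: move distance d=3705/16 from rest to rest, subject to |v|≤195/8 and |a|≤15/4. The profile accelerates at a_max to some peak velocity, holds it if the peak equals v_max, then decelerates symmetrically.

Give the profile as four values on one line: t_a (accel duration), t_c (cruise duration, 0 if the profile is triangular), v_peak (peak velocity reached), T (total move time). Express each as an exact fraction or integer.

(v_max)²/a_max = (195/8)²/(15/4) = 2535/16
3705/16 ≥ 2535/16 ⇒ cruise phase
t_a = (195/8)/(15/4) = 13/2; v_peak = 195/8
d_cruise = 3705/16 − 2535/16 = 585/8; t_c = (585/8)/(195/8) = 3
T = 2·13/2 + 3 = 16

t_a=13/2 t_c=3 v_peak=195/8 T=16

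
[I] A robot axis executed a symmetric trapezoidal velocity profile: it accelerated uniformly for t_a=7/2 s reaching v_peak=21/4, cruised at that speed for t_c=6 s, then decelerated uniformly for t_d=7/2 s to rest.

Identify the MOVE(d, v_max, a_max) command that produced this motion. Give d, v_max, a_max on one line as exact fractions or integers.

d=399/8 v_max=21/4 a_max=3/2

a_max = (21/4)/(7/2) = 3/2
d_a = ½·21/4·7/2 = 147/16; d_c = 21/4·6 = 63/2
d = 2·147/16 + 63/2 = 399/8
t_c = 6 > 0 → v_max = v_peak = 21/4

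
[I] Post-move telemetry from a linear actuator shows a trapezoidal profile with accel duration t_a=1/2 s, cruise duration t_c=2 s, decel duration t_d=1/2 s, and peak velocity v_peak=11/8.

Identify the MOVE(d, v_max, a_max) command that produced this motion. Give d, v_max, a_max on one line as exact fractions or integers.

d=55/16 v_max=11/8 a_max=11/4

a_max = (11/8)/(1/2) = 11/4
d_a = ½·11/8·1/2 = 11/32; d_c = 11/8·2 = 11/4
d = 2·11/32 + 11/4 = 55/16
t_c = 2 > 0 → v_max = v_peak = 11/8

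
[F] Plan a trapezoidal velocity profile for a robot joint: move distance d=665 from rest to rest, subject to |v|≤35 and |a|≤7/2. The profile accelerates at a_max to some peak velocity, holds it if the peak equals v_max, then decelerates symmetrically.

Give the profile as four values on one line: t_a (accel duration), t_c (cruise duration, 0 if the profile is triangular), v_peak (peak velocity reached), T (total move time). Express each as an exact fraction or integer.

t_a=10 t_c=9 v_peak=35 T=29

v_max²/a_max = 35²/(7/2) = 350
665 ≥ 350 so v_max reached
t_a = 35/(7/2) = 10; v_peak = 35
d_cruise = 665 − 350 = 315; t_c = 315/35 = 9
T = 2·10 + 9 = 29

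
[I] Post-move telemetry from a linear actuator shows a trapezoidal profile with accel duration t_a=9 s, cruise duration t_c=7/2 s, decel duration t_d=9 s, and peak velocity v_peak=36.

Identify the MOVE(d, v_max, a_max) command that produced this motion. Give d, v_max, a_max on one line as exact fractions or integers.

d=450 v_max=36 a_max=4

a_max = 36/9 = 4
d_a = ½·36·9 = 162; d_c = 36·7/2 = 126
d = 2·162 + 126 = 450
t_c = 7/2 > 0 → v_max = v_peak = 36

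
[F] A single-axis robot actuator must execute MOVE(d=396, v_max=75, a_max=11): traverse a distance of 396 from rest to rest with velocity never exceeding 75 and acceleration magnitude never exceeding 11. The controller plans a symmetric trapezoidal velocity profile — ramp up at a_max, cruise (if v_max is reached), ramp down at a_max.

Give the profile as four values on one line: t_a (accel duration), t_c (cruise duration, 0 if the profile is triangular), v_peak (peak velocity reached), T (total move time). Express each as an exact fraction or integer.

v_max²/a_max = 75²/11 = 5625/11
396 < 5625/11 so t_c = 0
v_peak = √(396·11) = √4356 = 66
t_a = 66/11 = 6; t_c = 0
T = 2·6 = 12

t_a=6 t_c=0 v_peak=66 T=12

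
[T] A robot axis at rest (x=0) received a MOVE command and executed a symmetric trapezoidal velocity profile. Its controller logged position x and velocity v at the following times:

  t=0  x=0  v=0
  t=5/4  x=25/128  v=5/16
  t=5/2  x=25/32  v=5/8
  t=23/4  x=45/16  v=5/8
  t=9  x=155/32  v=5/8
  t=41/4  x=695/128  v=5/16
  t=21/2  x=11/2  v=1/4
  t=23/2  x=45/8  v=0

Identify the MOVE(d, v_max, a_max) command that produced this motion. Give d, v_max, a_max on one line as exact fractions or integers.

d=45/8 v_max=5/8 a_max=1/4

final state: t=23/2, x=45/8, v=0 → d = 45/8
a_max = (5/16−0)/(5/4−0) = 1/4
max v = 5/8 over t∈[5/2,9] → v_max = 5/8
check: 5/8·(5/2+13/2) = 45/8 ✓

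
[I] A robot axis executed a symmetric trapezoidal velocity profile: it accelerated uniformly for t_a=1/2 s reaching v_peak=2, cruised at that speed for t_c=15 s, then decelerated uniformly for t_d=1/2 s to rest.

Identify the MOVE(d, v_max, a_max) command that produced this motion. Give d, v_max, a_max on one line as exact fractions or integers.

a_max = 2/(1/2) = 4
d_a = ½·2·1/2 = 1/2; d_c = 2·15 = 30
d = 2·1/2 + 30 = 31
t_c = 15 > 0 → v_max = v_peak = 2

d=31 v_max=2 a_max=4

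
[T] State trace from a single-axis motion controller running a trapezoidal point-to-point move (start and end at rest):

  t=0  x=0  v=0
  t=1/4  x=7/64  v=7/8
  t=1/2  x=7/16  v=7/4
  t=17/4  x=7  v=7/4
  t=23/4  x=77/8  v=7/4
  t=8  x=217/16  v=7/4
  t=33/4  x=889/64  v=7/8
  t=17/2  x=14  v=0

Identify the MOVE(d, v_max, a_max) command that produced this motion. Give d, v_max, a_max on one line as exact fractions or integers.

d=14 v_max=7/4 a_max=7/2

final state: t=17/2, x=14, v=0 → d = 14
a_max = (7/8−0)/(1/4−0) = 7/2
max v = 7/4 over t∈[1/2,8] → v_max = 7/4
check: 7/4·(1/2+15/2) = 14 ✓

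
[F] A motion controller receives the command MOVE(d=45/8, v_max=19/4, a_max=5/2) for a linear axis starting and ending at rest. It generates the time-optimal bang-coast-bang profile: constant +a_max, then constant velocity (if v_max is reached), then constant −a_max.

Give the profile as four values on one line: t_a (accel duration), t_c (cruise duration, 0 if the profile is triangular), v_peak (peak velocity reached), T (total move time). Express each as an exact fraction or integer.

v_max²/a_max = (19/4)²/(5/2) = 361/40
45/8 < 361/40 so t_c = 0
v_peak = √(45/8·5/2) = √(225/16) = 15/4
t_a = (15/4)/(5/2) = 3/2; t_c = 0
T = 2·3/2 = 3

t_a=3/2 t_c=0 v_peak=15/4 T=3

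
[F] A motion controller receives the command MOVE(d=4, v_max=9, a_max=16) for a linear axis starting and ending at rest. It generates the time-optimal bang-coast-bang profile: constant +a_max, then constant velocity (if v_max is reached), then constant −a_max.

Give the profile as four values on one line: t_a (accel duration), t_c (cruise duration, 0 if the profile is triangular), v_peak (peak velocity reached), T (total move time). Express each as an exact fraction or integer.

(v_max)²/a_max = 9²/16 = 81/16
4 < 81/16 so t_c = 0
v_peak = √(4·16) = √64 = 8
t_a = 8/16 = 1/2; t_c = 0
T = 2·1/2 = 1

t_a=1/2 t_c=0 v_peak=8 T=1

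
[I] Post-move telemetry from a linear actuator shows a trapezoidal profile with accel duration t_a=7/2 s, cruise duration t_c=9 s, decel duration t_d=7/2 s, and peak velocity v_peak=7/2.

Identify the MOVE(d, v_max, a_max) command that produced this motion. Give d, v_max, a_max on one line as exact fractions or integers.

d=175/4 v_max=7/2 a_max=1

a_max = (7/2)/(7/2) = 1
d_a = ½·7/2·7/2 = 49/8; d_c = 7/2·9 = 63/2
d = 2·49/8 + 63/2 = 175/4
t_c = 9 > 0 → v_max = v_peak = 7/2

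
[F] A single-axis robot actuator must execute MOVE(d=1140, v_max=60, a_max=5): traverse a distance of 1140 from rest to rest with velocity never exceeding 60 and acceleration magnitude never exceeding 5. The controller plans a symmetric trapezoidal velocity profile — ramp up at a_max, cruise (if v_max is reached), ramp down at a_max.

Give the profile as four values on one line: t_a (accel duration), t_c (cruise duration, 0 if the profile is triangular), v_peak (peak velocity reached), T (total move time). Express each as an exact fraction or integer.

t_a=12 t_c=7 v_peak=60 T=31

v_max²/a_max = 60²/5 = 720
1140 ≥ 720 → trapezoidal
t_a = 60/5 = 12; v_peak = 60
d_cruise = 1140 − 720 = 420; t_c = 420/60 = 7
T = 2·12 + 7 = 31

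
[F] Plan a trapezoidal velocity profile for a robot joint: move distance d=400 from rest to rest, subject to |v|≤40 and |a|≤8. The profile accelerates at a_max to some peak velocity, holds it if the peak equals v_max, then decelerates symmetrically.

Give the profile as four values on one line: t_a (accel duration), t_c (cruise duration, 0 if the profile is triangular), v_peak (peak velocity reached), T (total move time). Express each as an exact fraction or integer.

vₘ²/aₘ = 40²/8 = 200
400 ≥ 200 ⇒ cruise phase
t_a = 40/8 = 5; v_peak = 40
d_cruise = 400 − 200 = 200; t_c = 200/40 = 5
T = 2·5 + 5 = 15

t_a=5 t_c=5 v_peak=40 T=15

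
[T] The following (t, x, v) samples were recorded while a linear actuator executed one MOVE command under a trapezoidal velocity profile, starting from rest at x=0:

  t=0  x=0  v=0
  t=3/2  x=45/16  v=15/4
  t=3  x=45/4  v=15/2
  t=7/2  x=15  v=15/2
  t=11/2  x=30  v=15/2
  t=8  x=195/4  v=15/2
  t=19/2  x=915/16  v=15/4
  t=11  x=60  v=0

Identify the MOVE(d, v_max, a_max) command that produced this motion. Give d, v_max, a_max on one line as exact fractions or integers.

d=60 v_max=15/2 a_max=5/2

final state: t=11, x=60, v=0 → d = 60
a_max = (15/4−0)/(3/2−0) = 5/2
max v = 15/2 over t∈[3,8] → v_max = 15/2
check: 15/2·(3+5) = 60 ✓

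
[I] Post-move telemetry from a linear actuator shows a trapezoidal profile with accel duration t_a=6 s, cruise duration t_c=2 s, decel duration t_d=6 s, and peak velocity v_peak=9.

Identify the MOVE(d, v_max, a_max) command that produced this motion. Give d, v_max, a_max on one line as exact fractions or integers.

a_max = 9/6 = 3/2
d_a = ½·9·6 = 27; d_c = 9·2 = 18
d = 2·27 + 18 = 72
t_c = 2 > 0 ⇒ limit active, v_max = 9

d=72 v_max=9 a_max=3/2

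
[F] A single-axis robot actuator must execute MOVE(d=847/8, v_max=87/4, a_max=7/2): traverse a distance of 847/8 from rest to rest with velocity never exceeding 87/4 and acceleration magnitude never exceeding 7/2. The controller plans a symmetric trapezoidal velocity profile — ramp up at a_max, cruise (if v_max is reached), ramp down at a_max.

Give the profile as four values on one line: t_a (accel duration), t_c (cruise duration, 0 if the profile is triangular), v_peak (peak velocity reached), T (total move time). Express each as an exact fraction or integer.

v_max²/a_max = (87/4)²/(7/2) = 7569/56
847/8 < 7569/56 so t_c = 0
v_peak = √(847/8·7/2) = √(5929/16) = 77/4
t_a = (77/4)/(7/2) = 11/2; t_c = 0
T = 2·11/2 = 11

t_a=11/2 t_c=0 v_peak=77/4 T=11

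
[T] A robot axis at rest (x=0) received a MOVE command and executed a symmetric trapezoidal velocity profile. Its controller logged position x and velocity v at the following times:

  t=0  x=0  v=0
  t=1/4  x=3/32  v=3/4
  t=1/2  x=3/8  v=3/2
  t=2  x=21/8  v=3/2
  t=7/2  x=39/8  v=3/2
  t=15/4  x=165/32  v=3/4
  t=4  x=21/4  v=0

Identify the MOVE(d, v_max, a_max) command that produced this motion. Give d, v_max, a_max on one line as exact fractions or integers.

final state: t=4, x=21/4, v=0 → d = 21/4
a_max = (3/4−0)/(1/4−0) = 3
max v = 3/2 over t∈[1/2,7/2] → v_max = 3/2
check: 3/2·(1/2+3) = 21/4 ✓

d=21/4 v_max=3/2 a_max=3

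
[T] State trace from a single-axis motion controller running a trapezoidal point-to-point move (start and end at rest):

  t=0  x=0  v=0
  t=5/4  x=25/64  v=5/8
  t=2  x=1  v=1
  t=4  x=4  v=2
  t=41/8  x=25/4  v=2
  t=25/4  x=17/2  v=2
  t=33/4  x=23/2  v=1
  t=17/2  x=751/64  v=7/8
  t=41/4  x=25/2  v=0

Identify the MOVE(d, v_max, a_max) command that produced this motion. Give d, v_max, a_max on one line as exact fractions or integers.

final state: t=41/4, x=25/2, v=0 → d = 25/2
a_max = (5/8−0)/(5/4−0) = 1/2
max v = 2 over t∈[4,25/4] → v_max = 2
check: 2·(4+9/4) = 25/2 ✓

d=25/2 v_max=2 a_max=1/2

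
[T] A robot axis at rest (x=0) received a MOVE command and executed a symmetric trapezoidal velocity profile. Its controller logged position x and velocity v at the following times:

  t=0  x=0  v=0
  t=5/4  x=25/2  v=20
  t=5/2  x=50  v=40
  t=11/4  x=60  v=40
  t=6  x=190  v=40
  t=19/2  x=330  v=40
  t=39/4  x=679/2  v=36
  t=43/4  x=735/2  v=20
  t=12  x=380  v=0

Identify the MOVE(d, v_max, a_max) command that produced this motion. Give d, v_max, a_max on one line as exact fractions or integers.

d=380 v_max=40 a_max=16

final state: t=12, x=380, v=0 → d = 380
a_max = (20−0)/(5/4−0) = 16
max v = 40 over t∈[5/2,19/2] → v_max = 40
check: 40·(5/2+7) = 380 ✓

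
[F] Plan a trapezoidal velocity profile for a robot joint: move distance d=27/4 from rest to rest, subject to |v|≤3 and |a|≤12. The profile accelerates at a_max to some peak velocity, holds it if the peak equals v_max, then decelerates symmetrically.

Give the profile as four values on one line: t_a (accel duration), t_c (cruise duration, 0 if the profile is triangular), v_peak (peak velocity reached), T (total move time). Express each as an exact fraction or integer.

(v_max)²/a_max = 3²/12 = 3/4
27/4 ≥ 3/4 ⇒ cruise phase
t_a = 3/12 = 1/4; v_peak = 3
d_cruise = 27/4 − 3/4 = 6; t_c = 6/3 = 2
T = 2·1/4 + 2 = 5/2

t_a=1/4 t_c=2 v_peak=3 T=5/2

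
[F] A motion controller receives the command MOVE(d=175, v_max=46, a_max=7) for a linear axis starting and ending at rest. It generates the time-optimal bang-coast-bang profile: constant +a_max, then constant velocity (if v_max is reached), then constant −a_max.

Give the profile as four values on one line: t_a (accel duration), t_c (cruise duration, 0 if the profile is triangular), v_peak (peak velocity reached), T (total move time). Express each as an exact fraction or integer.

v_max²/a_max = 46²/7 = 2116/7
175 < 2116/7 ⇒ no cruise
v_peak = √(175·7) = √1225 = 35
t_a = 35/7 = 5; t_c = 0
T = 2·5 = 10

t_a=5 t_c=0 v_peak=35 T=10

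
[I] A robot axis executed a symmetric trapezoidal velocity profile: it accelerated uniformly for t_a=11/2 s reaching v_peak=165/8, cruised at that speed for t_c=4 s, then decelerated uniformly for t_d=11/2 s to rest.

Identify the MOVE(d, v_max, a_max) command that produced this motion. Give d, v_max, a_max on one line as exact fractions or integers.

a_max = (165/8)/(11/2) = 15/4
d_a = ½·165/8·11/2 = 1815/32; d_c = 165/8·4 = 165/2
d = 2·1815/32 + 165/2 = 3135/16
t_c = 4 > 0 so v_max = 165/8

d=3135/16 v_max=165/8 a_max=15/4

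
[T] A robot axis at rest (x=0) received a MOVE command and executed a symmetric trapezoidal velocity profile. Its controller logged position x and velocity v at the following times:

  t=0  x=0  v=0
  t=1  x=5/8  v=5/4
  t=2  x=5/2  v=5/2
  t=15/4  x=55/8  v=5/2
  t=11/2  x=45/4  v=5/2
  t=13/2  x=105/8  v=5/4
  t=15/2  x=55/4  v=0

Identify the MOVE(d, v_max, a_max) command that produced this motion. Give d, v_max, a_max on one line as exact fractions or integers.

d=55/4 v_max=5/2 a_max=5/4

final state: t=15/2, x=55/4, v=0 → d = 55/4
a_max = (5/4−0)/(1−0) = 5/4
max v = 5/2 over t∈[2,11/2] → v_max = 5/2
check: 5/2·(2+7/2) = 55/4 ✓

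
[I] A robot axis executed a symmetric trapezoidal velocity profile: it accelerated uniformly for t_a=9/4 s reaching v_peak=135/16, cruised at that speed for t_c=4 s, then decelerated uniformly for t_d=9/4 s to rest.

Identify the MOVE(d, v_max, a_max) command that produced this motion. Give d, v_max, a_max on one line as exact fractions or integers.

a_max = (135/16)/(9/4) = 15/4
d_a = ½·135/16·9/4 = 1215/128; d_c = 135/16·4 = 135/4
d = 2·1215/128 + 135/4 = 3375/64
t_c = 4 > 0 so v_max = 135/16

d=3375/64 v_max=135/16 a_max=15/4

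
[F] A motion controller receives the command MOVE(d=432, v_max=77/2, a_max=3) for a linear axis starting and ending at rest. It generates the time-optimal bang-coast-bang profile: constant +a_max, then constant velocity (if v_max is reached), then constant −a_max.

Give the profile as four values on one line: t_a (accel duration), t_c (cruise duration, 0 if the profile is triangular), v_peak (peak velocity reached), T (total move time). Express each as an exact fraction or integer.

t_a=12 t_c=0 v_peak=36 T=24

(v_max)²/a_max = (77/2)²/3 = 5929/12
432 < 5929/12 so t_c = 0
v_peak = √(432·3) = √1296 = 36
t_a = 36/3 = 12; t_c = 0
T = 2·12 = 24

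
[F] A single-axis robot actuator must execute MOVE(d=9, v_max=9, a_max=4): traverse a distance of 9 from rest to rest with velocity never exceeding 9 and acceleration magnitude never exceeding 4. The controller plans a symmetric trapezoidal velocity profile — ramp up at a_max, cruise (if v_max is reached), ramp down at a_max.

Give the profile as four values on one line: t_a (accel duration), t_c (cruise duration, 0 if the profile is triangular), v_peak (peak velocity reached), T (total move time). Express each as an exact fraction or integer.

vₘ²/aₘ = 9²/4 = 81/4
9 < 81/4 so t_c = 0
v_peak = √(9·4) = √36 = 6
t_a = 6/4 = 3/2; t_c = 0
T = 2·3/2 = 3

t_a=3/2 t_c=0 v_peak=6 T=3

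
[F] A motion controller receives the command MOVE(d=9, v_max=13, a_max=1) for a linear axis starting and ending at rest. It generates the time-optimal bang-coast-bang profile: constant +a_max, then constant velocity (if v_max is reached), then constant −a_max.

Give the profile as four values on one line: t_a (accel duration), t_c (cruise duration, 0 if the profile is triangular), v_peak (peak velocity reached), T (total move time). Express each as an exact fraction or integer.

vₘ²/aₘ = 13²/1 = 169
9 < 169 → triangular
v_peak = √(9·1) = √9 = 3
t_a = 3/1 = 3; t_c = 0
T = 2·3 = 6

t_a=3 t_c=0 v_peak=3 T=6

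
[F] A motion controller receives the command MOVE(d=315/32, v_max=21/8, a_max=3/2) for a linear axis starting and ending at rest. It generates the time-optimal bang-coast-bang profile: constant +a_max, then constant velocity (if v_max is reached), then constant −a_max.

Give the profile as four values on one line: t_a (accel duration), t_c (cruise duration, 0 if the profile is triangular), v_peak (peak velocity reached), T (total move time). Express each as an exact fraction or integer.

v_max²/a_max = (21/8)²/(3/2) = 147/32
315/32 ≥ 147/32 so v_max reached
t_a = (21/8)/(3/2) = 7/4; v_peak = 21/8
d_cruise = 315/32 − 147/32 = 21/4; t_c = (21/4)/(21/8) = 2
T = 2·7/4 + 2 = 11/2

t_a=7/4 t_c=2 v_peak=21/8 T=11/2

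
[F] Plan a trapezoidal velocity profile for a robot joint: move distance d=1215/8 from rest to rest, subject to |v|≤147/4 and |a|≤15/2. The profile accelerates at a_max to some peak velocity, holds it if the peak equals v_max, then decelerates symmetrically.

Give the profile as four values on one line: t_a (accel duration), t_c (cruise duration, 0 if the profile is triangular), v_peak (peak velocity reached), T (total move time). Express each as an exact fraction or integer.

t_a=9/2 t_c=0 v_peak=135/4 T=9

(v_max)²/a_max = (147/4)²/(15/2) = 7203/40
1215/8 < 7203/40 so t_c = 0
v_peak = √(1215/8·15/2) = √(18225/16) = 135/4
t_a = (135/4)/(15/2) = 9/2; t_c = 0
T = 2·9/2 = 9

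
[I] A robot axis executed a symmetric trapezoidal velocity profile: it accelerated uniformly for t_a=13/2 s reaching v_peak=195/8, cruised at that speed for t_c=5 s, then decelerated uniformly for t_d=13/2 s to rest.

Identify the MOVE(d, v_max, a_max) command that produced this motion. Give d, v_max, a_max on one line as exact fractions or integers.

a_max = (195/8)/(13/2) = 15/4
d_a = ½·195/8·13/2 = 2535/32; d_c = 195/8·5 = 975/8
d = 2·2535/32 + 975/8 = 4485/16
t_c = 5 > 0 → v_max = v_peak = 195/8

d=4485/16 v_max=195/8 a_max=15/4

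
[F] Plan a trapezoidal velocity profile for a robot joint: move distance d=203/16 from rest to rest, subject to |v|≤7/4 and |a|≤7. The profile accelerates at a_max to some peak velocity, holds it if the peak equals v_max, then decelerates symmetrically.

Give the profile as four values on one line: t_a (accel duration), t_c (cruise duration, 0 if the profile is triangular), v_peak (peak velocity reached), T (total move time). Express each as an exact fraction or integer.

(v_max)²/a_max = (7/4)²/7 = 7/16
203/16 ≥ 7/16 ⇒ cruise phase
t_a = (7/4)/7 = 1/4; v_peak = 7/4
d_cruise = 203/16 − 7/16 = 49/4; t_c = (49/4)/(7/4) = 7
T = 2·1/4 + 7 = 15/2

t_a=1/4 t_c=7 v_peak=7/4 T=15/2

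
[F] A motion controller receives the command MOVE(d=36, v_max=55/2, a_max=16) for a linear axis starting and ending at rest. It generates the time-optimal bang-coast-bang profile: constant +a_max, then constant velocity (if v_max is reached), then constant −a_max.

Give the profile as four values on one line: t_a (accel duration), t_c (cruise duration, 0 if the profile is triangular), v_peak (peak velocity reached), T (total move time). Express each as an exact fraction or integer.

vₘ²/aₘ = (55/2)²/16 = 3025/64
36 < 3025/64 ⇒ no cruise
v_peak = √(36·16) = √576 = 24
t_a = 24/16 = 3/2; t_c = 0
T = 2·3/2 = 3

t_a=3/2 t_c=0 v_peak=24 T=3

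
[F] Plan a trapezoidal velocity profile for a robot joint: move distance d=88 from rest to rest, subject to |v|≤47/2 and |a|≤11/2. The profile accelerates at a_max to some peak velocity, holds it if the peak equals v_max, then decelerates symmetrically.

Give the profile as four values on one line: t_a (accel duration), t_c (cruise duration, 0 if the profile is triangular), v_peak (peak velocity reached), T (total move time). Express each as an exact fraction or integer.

(v_max)²/a_max = (47/2)²/(11/2) = 2209/22
88 < 2209/22 ⇒ no cruise
v_peak = √(88·11/2) = √484 = 22
t_a = 22/(11/2) = 4; t_c = 0
T = 2·4 = 8

t_a=4 t_c=0 v_peak=22 T=8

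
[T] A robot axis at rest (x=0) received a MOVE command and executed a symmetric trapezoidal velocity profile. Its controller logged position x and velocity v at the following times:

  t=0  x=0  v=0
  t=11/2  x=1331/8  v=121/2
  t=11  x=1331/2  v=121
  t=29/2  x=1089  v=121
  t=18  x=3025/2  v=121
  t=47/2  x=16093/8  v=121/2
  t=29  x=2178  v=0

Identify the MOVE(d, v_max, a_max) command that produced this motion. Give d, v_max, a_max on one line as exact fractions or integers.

d=2178 v_max=121 a_max=11

final state: t=29, x=2178, v=0 → d = 2178
a_max = (121/2−0)/(11/2−0) = 11
max v = 121 over t∈[11,18] → v_max = 121
check: 121·(11+7) = 2178 ✓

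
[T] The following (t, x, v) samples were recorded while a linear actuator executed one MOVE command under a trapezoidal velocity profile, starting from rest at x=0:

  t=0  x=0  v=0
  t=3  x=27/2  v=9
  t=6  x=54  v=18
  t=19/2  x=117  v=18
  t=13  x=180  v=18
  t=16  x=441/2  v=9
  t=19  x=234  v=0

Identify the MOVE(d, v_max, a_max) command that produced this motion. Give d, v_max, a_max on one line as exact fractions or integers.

d=234 v_max=18 a_max=3

final state: t=19, x=234, v=0 → d = 234
a_max = (9−0)/(3−0) = 3
max v = 18 over t∈[6,13] → v_max = 18
check: 18·(6+7) = 234 ✓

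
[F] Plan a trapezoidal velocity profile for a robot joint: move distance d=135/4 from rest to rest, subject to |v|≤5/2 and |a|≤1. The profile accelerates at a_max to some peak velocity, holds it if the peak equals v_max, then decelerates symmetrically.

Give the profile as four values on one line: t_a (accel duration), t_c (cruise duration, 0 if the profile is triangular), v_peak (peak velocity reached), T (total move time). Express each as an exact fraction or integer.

vₘ²/aₘ = (5/2)²/1 = 25/4
135/4 ≥ 25/4 so v_max reached
t_a = (5/2)/1 = 5/2; v_peak = 5/2
d_cruise = 135/4 − 25/4 = 55/2; t_c = (55/2)/(5/2) = 11
T = 2·5/2 + 11 = 16

t_a=5/2 t_c=11 v_peak=5/2 T=16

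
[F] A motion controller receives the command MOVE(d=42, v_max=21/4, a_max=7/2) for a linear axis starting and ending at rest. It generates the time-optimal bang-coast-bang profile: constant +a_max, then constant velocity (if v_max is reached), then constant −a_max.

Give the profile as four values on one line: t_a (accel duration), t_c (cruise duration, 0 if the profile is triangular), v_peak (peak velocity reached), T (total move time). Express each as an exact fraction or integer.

t_a=3/2 t_c=13/2 v_peak=21/4 T=19/2

vₘ²/aₘ = (21/4)²/(7/2) = 63/8
42 ≥ 63/8 → trapezoidal
t_a = (21/4)/(7/2) = 3/2; v_peak = 21/4
d_cruise = 42 − 63/8 = 273/8; t_c = (273/8)/(21/4) = 13/2
T = 2·3/2 + 13/2 = 19/2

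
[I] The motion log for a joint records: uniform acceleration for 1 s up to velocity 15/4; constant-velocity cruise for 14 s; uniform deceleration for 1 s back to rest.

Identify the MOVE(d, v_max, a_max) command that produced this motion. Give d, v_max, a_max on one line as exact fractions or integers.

d=225/4 v_max=15/4 a_max=15/4

a_max = (15/4)/1 = 15/4
d_a = ½·15/4·1 = 15/8; d_c = 15/4·14 = 105/2
d = 2·15/8 + 105/2 = 225/4
t_c = 14 > 0 ⇒ limit active, v_max = 15/4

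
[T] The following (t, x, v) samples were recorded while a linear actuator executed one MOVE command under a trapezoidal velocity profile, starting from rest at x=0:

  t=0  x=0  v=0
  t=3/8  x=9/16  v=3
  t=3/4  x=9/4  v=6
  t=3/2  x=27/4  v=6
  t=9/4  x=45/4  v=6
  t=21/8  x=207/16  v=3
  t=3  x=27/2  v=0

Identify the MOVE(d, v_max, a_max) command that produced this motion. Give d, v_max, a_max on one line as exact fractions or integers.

d=27/2 v_max=6 a_max=8

final state: t=3, x=27/2, v=0 → d = 27/2
a_max = (3−0)/(3/8−0) = 8
max v = 6 over t∈[3/4,9/4] → v_max = 6
check: 6·(3/4+3/2) = 27/2 ✓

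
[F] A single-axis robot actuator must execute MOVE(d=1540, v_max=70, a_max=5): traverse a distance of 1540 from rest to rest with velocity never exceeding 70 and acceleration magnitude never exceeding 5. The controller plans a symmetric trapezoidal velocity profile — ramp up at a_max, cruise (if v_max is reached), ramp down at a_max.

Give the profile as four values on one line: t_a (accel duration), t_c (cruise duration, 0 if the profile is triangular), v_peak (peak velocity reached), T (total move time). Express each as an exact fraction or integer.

vₘ²/aₘ = 70²/5 = 980
1540 ≥ 980 ⇒ cruise phase
t_a = 70/5 = 14; v_peak = 70
d_cruise = 1540 − 980 = 560; t_c = 560/70 = 8
T = 2·14 + 8 = 36

t_a=14 t_c=8 v_peak=70 T=36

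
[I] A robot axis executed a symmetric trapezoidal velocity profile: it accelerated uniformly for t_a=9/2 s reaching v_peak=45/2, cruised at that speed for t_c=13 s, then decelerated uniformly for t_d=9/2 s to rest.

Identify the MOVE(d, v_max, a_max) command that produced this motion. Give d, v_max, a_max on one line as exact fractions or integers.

d=1575/4 v_max=45/2 a_max=5

a_max = (45/2)/(9/2) = 5
d_a = ½·45/2·9/2 = 405/8; d_c = 45/2·13 = 585/2
d = 2·405/8 + 585/2 = 1575/4
t_c = 13 > 0 → v_max = v_peak = 45/2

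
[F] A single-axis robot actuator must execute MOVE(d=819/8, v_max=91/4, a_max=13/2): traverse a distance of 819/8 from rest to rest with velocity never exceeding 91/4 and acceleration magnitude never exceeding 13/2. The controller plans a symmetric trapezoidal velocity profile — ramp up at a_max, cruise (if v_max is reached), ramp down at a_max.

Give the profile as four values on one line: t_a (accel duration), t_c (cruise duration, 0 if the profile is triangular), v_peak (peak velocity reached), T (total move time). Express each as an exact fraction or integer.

t_a=7/2 t_c=1 v_peak=91/4 T=8

v_max²/a_max = (91/4)²/(13/2) = 637/8
819/8 ≥ 637/8 so v_max reached
t_a = (91/4)/(13/2) = 7/2; v_peak = 91/4
d_cruise = 819/8 − 637/8 = 91/4; t_c = (91/4)/(91/4) = 1
T = 2·7/2 + 1 = 8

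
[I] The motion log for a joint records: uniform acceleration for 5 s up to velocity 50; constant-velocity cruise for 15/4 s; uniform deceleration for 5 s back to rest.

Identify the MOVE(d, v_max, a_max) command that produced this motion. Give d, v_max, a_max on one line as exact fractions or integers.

a_max = 50/5 = 10
d_a = ½·50·5 = 125; d_c = 50·15/4 = 375/2
d = 2·125 + 375/2 = 875/2
t_c = 15/4 > 0 → v_max = v_peak = 50

d=875/2 v_max=50 a_max=10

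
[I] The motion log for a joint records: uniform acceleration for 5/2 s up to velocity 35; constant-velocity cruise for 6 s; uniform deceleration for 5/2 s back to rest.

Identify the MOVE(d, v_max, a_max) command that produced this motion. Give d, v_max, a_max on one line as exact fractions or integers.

a_max = 35/(5/2) = 14
d_a = ½·35·5/2 = 175/4; d_c = 35·6 = 210
d = 2·175/4 + 210 = 595/2
t_c = 6 > 0 so v_max = 35

d=595/2 v_max=35 a_max=14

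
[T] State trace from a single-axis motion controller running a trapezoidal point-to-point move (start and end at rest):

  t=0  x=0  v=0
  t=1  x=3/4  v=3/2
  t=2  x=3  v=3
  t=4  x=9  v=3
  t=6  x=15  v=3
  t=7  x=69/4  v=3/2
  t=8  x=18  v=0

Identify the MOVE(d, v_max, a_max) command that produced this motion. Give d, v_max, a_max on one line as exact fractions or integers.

final state: t=8, x=18, v=0 → d = 18
a_max = (3/2−0)/(1−0) = 3/2
max v = 3 over t∈[2,6] → v_max = 3
check: 3·(2+4) = 18 ✓

d=18 v_max=3 a_max=3/2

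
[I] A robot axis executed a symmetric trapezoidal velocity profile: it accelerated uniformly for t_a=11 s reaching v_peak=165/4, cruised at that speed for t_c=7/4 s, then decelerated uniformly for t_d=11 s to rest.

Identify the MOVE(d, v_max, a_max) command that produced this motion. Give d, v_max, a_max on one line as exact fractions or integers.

a_max = (165/4)/11 = 15/4
d_a = ½·165/4·11 = 1815/8; d_c = 165/4·7/4 = 1155/16
d = 2·1815/8 + 1155/16 = 8415/16
t_c = 7/4 > 0 → v_max = v_peak = 165/4

d=8415/16 v_max=165/4 a_max=15/4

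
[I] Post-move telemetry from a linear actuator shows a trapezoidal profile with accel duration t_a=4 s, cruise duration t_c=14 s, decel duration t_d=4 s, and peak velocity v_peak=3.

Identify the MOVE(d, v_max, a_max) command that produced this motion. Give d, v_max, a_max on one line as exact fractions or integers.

a_max = 3/4
d_a = ½·3·4 = 6; d_c = 3·14 = 42
d = 2·6 + 42 = 54
t_c = 14 > 0 ⇒ limit active, v_max = 3

d=54 v_max=3 a_max=3/4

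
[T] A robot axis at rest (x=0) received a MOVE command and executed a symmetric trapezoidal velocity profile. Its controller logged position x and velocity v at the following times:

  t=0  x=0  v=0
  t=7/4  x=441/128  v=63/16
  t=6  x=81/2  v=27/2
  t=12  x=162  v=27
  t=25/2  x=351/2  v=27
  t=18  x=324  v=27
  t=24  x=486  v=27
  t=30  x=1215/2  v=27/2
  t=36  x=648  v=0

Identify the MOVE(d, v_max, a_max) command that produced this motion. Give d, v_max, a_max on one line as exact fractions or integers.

d=648 v_max=27 a_max=9/4

final state: t=36, x=648, v=0 → d = 648
a_max = (63/16−0)/(7/4−0) = 9/4
max v = 27 over t∈[12,24] → v_max = 27
check: 27·(12+12) = 648 ✓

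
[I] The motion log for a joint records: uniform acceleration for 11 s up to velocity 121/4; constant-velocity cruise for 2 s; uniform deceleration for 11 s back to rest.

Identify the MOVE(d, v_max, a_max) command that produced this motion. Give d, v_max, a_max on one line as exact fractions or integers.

a_max = (121/4)/11 = 11/4
d_a = ½·121/4·11 = 1331/8; d_c = 121/4·2 = 121/2
d = 2·1331/8 + 121/2 = 1573/4
t_c = 2 > 0 ⇒ limit active, v_max = 121/4

d=1573/4 v_max=121/4 a_max=11/4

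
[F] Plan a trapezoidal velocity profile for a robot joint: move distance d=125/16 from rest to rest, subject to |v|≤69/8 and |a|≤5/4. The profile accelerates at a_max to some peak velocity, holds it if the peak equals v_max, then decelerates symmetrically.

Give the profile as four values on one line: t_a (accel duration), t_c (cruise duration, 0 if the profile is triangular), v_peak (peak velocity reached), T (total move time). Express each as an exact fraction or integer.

t_a=5/2 t_c=0 v_peak=25/8 T=5

(v_max)²/a_max = (69/8)²/(5/4) = 4761/80
125/16 < 4761/80 so t_c = 0
v_peak = √(125/16·5/4) = √(625/64) = 25/8
t_a = (25/8)/(5/4) = 5/2; t_c = 0
T = 2·5/2 = 5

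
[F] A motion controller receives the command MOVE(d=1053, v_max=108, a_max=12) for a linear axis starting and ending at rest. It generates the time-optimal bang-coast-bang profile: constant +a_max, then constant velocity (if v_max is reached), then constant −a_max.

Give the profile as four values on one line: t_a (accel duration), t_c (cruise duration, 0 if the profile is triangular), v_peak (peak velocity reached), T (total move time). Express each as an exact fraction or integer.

t_a=9 t_c=3/4 v_peak=108 T=75/4

vₘ²/aₘ = 108²/12 = 972
1053 ≥ 972 ⇒ cruise phase
t_a = 108/12 = 9; v_peak = 108
d_cruise = 1053 − 972 = 81; t_c = 81/108 = 3/4
T = 2·9 + 3/4 = 75/4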